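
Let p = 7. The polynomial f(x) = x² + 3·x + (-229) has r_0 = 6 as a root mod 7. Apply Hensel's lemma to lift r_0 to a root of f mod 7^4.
r_3 = 1406 (mod 2401)

Hensel: r_{i+1} = r_i − f(r_i)·(f′(r_i))^{-1} mod 7^{i+2}, f′(x) = 2x + 3. Iterate:
  r_0 = 6 (mod 7)
  r_1 = 34 (mod 49)
  r_2 = 34 (mod 343)
  r_3 = 1406 (mod 2401)
Final: r = 1406 satisfies f(r) ≡ 0 mod 7^4.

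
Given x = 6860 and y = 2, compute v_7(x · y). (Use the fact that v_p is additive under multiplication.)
v_7(13720) = 3

v_p(x) = 3 (factor: 6860 = 7^3 · 20); v_p(y) = 0 (factor: 2 = 7^0 · 2). Additivity: v_p(xy) = v_p(x) + v_p(y) = 3 + 0 = 3. (Direct check: xy = 13720 = 7^3 · (40).)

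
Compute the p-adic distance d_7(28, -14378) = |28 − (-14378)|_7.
d_7(28, -14378) = 1/2401

Step 1 — x − y = 28 − (-14378) = 14406. Step 2 — v_7(14406) = 4 (factor: 14406 = (7^4 · 6); the sign does not affect v_p). Step 3 — |x − y|_7 = 7^{-4} = 1/2401.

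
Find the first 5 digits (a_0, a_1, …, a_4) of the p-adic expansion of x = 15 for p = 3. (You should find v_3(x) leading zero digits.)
(a_0, …, a_4) = (0, 2, 1, 0, 0)

v_3(15) = 1, so a_0 = ... = a_0 = 0. Factor out: x = 3^1 · u with u = 5 a unit in ℤ_3. Expand u iteratively via a_{v+i} = u_i mod 3, u_{i+1} = (u_i − a_{v+i})/3:
  u_0 = 5;  a_1 = 2;  u_1 = (u_0 − 2)/3 = 1
  u_1 = 1;  a_2 = 1;  u_2 = (u_1 − 1)/3 = 0
  u_2 = 0;  a_3 = 0;  u_3 = (u_2 − 0)/3 = 0
  u_3 = 0;  a_4 = 0;  u_4 = (u_3 − 0)/3 = 0
Digits: (0, 2, 1, 0, 0).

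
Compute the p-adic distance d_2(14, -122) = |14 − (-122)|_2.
d_2(14, -122) = 1/8

Step 1 — x − y = 14 − (-122) = 136. Step 2 — v_2(136) = 3 (factor: 136 = (2^3 · 17); the sign does not affect v_p). Step 3 — |x − y|_2 = 2^{-3} = 1/8.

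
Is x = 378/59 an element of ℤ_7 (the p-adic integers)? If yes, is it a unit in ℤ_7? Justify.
x ∈ ℤ_7 but not a unit; v_7(x) = 1 > 0

ℤ_7 = {x ∈ ℚ_7 : v_7(x) ≥ 0} and ℤ_7^× = {x ∈ ℤ_7 : v_7(x) = 0}. Here v_7(378/59) = v_7(num) − v_7(den) = 1; compare against these criteria.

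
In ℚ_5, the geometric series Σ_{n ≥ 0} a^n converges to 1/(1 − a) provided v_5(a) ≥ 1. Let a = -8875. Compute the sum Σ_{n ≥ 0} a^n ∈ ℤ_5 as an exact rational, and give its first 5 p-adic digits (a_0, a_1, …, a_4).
Σ a^n = 1/(1 − a) = 1/8876;  first 5 digits = (1, 0, 0, 4, 0)

v_5(a) = 3 ≥ 1, so the series converges in ℤ_5 to 1/(1 − a) = 1/(1 − (-8875)) = 1/8876. Expand this rational in ℤ_5: compute digits iteratively via d_i = x_i mod 5, x_{i+1} = (x_i − d_i)/5. The first 5 digits are (1, 0, 0, 4, 0).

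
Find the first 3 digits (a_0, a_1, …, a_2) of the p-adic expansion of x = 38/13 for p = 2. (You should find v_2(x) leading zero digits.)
(a_0, …, a_2) = (0, 1, 1)

v_2(38/13) = 1, so a_0 = ... = a_0 = 0. Factor out: x = 2^1 · u with u = 19/13 a unit in ℤ_2. Expand u iteratively via a_{v+i} = u_i mod 2, u_{i+1} = (u_i − a_{v+i})/2:
  u_0 = 19/13;  a_1 = 1;  u_1 = (u_0 − 1)/2 = 3/13
  u_1 = 3/13;  a_2 = 1;  u_2 = (u_1 − 1)/2 = -5/13
Digits: (0, 1, 1).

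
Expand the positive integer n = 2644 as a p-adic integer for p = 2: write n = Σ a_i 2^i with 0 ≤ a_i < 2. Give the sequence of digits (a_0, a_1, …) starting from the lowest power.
(a_0, a_1, …) = (0, 0, 1, 0, 1, 0, 1, 0, 0, 1, 0, 1)

Repeated division by 2 gives the digits low-to-high: 2644 = 1·2^2 + 1·2^4 + 1·2^6 + 1·2^9 + 1·2^11. Digit sequence: (0, 0, 1, 0, 1, 0, 1, 0, 0, 1, 0, 1).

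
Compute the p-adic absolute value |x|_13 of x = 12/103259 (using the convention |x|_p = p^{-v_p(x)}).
|12/103259|_13 = 2197

Step 1 — compute v_13(x) by factoring powers of 13 out of the numerator and denominator: v_13(12/103259) = -3. Step 2 — apply |x|_p = p^{-v_p(x)} = 13^{3} = 2197.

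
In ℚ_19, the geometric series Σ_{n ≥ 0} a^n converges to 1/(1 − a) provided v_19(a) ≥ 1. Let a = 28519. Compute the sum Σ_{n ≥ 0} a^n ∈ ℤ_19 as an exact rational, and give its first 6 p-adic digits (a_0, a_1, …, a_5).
Σ a^n = 1/(1 − a) = -1/28518;  first 6 digits = (1, 0, 3, 4, 9, 5)

v_19(a) = 2 ≥ 1, so the series converges in ℤ_19 to 1/(1 − a) = 1/(1 − 28519) = -1/28518. Expand this rational in ℤ_19: compute digits iteratively via d_i = x_i mod 19, x_{i+1} = (x_i − d_i)/19. The first 6 digits are (1, 0, 3, 4, 9, 5).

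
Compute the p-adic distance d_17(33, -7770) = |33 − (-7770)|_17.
d_17(33, -7770) = 1/289

Step 1 — x − y = 33 − (-7770) = 7803. Step 2 — v_17(7803) = 2 (factor: 7803 = (17^2 · 27); the sign does not affect v_p). Step 3 — |x − y|_17 = 17^{-2} = 1/289.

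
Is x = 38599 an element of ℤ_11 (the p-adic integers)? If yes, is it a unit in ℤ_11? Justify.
x ∈ ℤ_11 but not a unit; v_11(x) = 3 > 0

ℤ_11 = {x ∈ ℚ_11 : v_11(x) ≥ 0} and ℤ_11^× = {x ∈ ℤ_11 : v_11(x) = 0}. Here v_11(38599) = v_11(num) − v_11(den) = 3; compare against these criteria.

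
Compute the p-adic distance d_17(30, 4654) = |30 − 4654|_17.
d_17(30, 4654) = 1/289

Step 1 — x − y = 30 − 4654 = -4624. Step 2 — v_17(-4624) = 2 (factor: -4624 = −(17^2 · 16); the sign does not affect v_p). Step 3 — |x − y|_17 = 17^{-2} = 1/289.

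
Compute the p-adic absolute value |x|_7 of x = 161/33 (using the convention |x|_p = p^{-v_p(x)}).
|161/33|_7 = 1/7

Step 1 — compute v_7(x) by factoring powers of 7 out of the numerator and denominator: v_7(161/33) = 1. Step 2 — apply |x|_p = p^{-v_p(x)} = 7^{-1} = 1/7.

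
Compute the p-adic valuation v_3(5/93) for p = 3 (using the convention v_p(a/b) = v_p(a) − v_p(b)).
v_3(5/93) = -1

Factor powers of 3 from the numerator and denominator of the reduced fraction: 5 = 3^0 · 5 and 93 = 3^1 · 31. Apply v_p(a/b) = v_p(a) − v_p(b): v_3(5/93) = 0 − 1 = -1.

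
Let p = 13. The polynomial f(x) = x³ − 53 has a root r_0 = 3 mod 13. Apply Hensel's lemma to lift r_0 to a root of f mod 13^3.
r_2 = 2057 (mod 2197)

Hensel: r_{i+1} = r_i − f(r_i)/f′(r_i) mod 13^{i+2}, where f′(x) = 3x². Iterate:
  r_0 = 3 (mod 13)
  r_1 = 29 (mod 169)
  r_2 = 2057 (mod 2197)
Final: r = 2057 with f(r) ≡ 0 mod 13^3.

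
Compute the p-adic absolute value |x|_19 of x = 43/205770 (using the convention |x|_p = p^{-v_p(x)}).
|43/205770|_19 = 6859

Step 1 — compute v_19(x) by factoring powers of 19 out of the numerator and denominator: v_19(43/205770) = -3. Step 2 — apply |x|_p = p^{-v_p(x)} = 19^{3} = 6859.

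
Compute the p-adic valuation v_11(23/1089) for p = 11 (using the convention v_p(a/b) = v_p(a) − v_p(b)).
v_11(23/1089) = -2

Factor powers of 11 from the numerator and denominator of the reduced fraction: 23 = 11^0 · 23 and 1089 = 11^2 · 9. Apply v_p(a/b) = v_p(a) − v_p(b): v_11(23/1089) = 0 − 2 = -2.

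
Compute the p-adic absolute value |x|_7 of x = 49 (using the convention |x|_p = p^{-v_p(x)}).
|49|_7 = 1/49

Step 1 — compute v_7(x) by factoring powers of 7 out of the numerator and denominator: v_7(49) = 2. Step 2 — apply |x|_p = p^{-v_p(x)} = 7^{-2} = 1/49.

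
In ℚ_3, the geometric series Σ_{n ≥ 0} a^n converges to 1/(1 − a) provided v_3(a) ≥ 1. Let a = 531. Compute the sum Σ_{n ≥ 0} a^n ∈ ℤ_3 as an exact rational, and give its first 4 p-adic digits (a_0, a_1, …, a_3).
Σ a^n = 1/(1 − a) = -1/530;  first 4 digits = (1, 0, 2, 1)

v_3(a) = 2 ≥ 1, so the series converges in ℤ_3 to 1/(1 − a) = 1/(1 − 531) = -1/530. Expand this rational in ℤ_3: compute digits iteratively via d_i = x_i mod 3, x_{i+1} = (x_i − d_i)/3. The first 4 digits are (1, 0, 2, 1).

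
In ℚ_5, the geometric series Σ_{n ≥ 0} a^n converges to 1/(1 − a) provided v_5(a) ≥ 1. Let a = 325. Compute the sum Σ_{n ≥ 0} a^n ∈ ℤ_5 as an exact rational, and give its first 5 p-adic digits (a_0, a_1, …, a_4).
Σ a^n = 1/(1 − a) = -1/324;  first 5 digits = (1, 0, 3, 2, 4)

v_5(a) = 2 ≥ 1, so the series converges in ℤ_5 to 1/(1 − a) = 1/(1 − 325) = -1/324. Expand this rational in ℤ_5: compute digits iteratively via d_i = x_i mod 5, x_{i+1} = (x_i − d_i)/5. The first 5 digits are (1, 0, 3, 2, 4).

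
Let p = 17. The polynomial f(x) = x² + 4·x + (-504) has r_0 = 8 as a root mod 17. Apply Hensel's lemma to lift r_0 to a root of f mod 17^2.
r_1 = 144 (mod 289)

Hensel: r_{i+1} = r_i − f(r_i)·(f′(r_i))^{-1} mod 17^{i+2}, f′(x) = 2x + 4. Iterate:
  r_0 = 8 (mod 17)
  r_1 = 144 (mod 289)
Final: r = 144 satisfies f(r) ≡ 0 mod 17^2.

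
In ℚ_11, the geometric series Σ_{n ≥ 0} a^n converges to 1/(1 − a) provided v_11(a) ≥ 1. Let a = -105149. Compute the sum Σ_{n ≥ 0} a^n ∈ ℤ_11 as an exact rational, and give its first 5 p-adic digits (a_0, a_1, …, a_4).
Σ a^n = 1/(1 − a) = 1/105150;  first 5 digits = (1, 0, 0, 9, 3)

v_11(a) = 3 ≥ 1, so the series converges in ℤ_11 to 1/(1 − a) = 1/(1 − (-105149)) = 1/105150. Expand this rational in ℤ_11: compute digits iteratively via d_i = x_i mod 11, x_{i+1} = (x_i − d_i)/11. The first 5 digits are (1, 0, 0, 9, 3).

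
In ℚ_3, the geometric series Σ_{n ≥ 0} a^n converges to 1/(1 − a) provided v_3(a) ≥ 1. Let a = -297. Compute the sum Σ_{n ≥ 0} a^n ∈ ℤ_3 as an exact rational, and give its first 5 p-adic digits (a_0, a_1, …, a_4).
Σ a^n = 1/(1 − a) = 1/298;  first 5 digits = (1, 0, 0, 1, 2)

v_3(a) = 3 ≥ 1, so the series converges in ℤ_3 to 1/(1 − a) = 1/(1 − (-297)) = 1/298. Expand this rational in ℤ_3: compute digits iteratively via d_i = x_i mod 3, x_{i+1} = (x_i − d_i)/3. The first 5 digits are (1, 0, 0, 1, 2).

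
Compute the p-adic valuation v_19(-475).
v_19(-475) = 1

v_19(n) is the largest exponent k such that 19^k divides n. Factor out: -475 = -19^1 · 25. (Sign doesn't affect v_p.) So v_19(-475) = 1.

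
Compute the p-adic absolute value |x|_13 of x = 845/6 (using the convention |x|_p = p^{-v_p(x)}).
|845/6|_13 = 1/169

Step 1 — compute v_13(x) by factoring powers of 13 out of the numerator and denominator: v_13(845/6) = 2. Step 2 — apply |x|_p = p^{-v_p(x)} = 13^{-2} = 1/169.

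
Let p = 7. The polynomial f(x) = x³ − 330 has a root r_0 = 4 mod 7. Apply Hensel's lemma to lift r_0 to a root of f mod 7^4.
r_3 = 914 (mod 2401)

Hensel: r_{i+1} = r_i − f(r_i)/f′(r_i) mod 7^{i+2}, where f′(x) = 3x². Iterate:
  r_0 = 4 (mod 7)
  r_1 = 32 (mod 49)
  r_2 = 228 (mod 343)
  r_3 = 914 (mod 2401)
Final: r = 914 with f(r) ≡ 0 mod 7^4.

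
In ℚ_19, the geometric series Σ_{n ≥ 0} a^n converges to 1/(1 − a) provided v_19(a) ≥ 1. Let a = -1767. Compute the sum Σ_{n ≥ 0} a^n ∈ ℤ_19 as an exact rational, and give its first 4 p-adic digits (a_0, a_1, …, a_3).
Σ a^n = 1/(1 − a) = 1/1768;  first 4 digits = (1, 2, 18, 6)

v_19(a) = 1 ≥ 1, so the series converges in ℤ_19 to 1/(1 − a) = 1/(1 − (-1767)) = 1/1768. Expand this rational in ℤ_19: compute digits iteratively via d_i = x_i mod 19, x_{i+1} = (x_i − d_i)/19. The first 4 digits are (1, 2, 18, 6).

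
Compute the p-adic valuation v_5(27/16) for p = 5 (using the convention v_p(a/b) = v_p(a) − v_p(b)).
v_5(27/16) = 0

Factor powers of 5 from the numerator and denominator of the reduced fraction: 27 = 5^0 · 27 and 16 = 5^0 · 16. Apply v_p(a/b) = v_p(a) − v_p(b): v_5(27/16) = 0 − 0 = 0.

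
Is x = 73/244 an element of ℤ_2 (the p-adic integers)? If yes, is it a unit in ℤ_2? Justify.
x ∉ ℤ_2 (v_2(x) = -2 < 0)

ℤ_2 = {x ∈ ℚ_2 : v_2(x) ≥ 0} and ℤ_2^× = {x ∈ ℤ_2 : v_2(x) = 0}. Here v_2(73/244) = v_2(num) − v_2(den) = -2; compare against these criteria.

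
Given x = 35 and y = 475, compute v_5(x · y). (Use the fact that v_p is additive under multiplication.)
v_5(16625) = 3

v_p(x) = 1 (factor: 35 = 5^1 · 7); v_p(y) = 2 (factor: 475 = 5^2 · 19). Additivity: v_p(xy) = v_p(x) + v_p(y) = 1 + 2 = 3. (Direct check: xy = 16625 = 5^3 · (133).)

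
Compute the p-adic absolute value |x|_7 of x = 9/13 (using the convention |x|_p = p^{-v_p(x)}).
|9/13|_7 = 1

Step 1 — compute v_7(x) by factoring powers of 7 out of the numerator and denominator: v_7(9/13) = 0. Step 2 — apply |x|_p = p^{-v_p(x)} = 7^{0} = 1.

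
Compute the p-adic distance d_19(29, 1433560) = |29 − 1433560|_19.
d_19(29, 1433560) = 1/130321

Step 1 — x − y = 29 − 1433560 = -1433531. Step 2 — v_19(-1433531) = 4 (factor: -1433531 = −(19^4 · 11); the sign does not affect v_p). Step 3 — |x − y|_19 = 19^{-4} = 1/130321.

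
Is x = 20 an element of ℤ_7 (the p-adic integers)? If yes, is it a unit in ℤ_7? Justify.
x ∈ ℤ_7^× (unit); v_7(x) = 0

ℤ_7 = {x ∈ ℚ_7 : v_7(x) ≥ 0} and ℤ_7^× = {x ∈ ℤ_7 : v_7(x) = 0}. Here v_7(20) = v_7(num) − v_7(den) = 0; compare against these criteria.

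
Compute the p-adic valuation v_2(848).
v_2(848) = 4

v_2(n) is the largest exponent k such that 2^k divides n. Factor out: 848 = 2^4 · 53. (Sign doesn't affect v_p.) So v_2(848) = 4.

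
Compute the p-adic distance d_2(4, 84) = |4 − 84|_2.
d_2(4, 84) = 1/16

Step 1 — x − y = 4 − 84 = -80. Step 2 — v_2(-80) = 4 (factor: -80 = −(2^4 · 5); the sign does not affect v_p). Step 3 — |x − y|_2 = 2^{-4} = 1/16.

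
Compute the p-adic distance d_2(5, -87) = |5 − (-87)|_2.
d_2(5, -87) = 1/4

Step 1 — x − y = 5 − (-87) = 92. Step 2 — v_2(92) = 2 (factor: 92 = (2^2 · 23); the sign does not affect v_p). Step 3 — |x − y|_2 = 2^{-2} = 1/4.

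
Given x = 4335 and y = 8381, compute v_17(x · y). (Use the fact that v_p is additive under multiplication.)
v_17(36331635) = 4

v_p(x) = 2 (factor: 4335 = 17^2 · 15); v_p(y) = 2 (factor: 8381 = 17^2 · 29). Additivity: v_p(xy) = v_p(x) + v_p(y) = 2 + 2 = 4. (Direct check: xy = 36331635 = 17^4 · (435).)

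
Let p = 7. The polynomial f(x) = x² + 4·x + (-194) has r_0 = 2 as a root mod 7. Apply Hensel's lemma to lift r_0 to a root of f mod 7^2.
r_1 = 37 (mod 49)

Hensel: r_{i+1} = r_i − f(r_i)·(f′(r_i))^{-1} mod 7^{i+2}, f′(x) = 2x + 4. Iterate:
  r_0 = 2 (mod 7)
  r_1 = 37 (mod 49)
Final: r = 37 satisfies f(r) ≡ 0 mod 7^2.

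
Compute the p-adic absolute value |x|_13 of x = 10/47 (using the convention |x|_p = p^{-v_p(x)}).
|10/47|_13 = 1

Step 1 — compute v_13(x) by factoring powers of 13 out of the numerator and denominator: v_13(10/47) = 0. Step 2 — apply |x|_p = p^{-v_p(x)} = 13^{0} = 1.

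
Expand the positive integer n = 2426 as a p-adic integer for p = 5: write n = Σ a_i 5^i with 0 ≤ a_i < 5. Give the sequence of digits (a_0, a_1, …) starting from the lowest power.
(a_0, a_1, …) = (1, 0, 2, 4, 3)

Repeated division by 5 gives the digits low-to-high: 2426 = 1 + 2·5^2 + 4·5^3 + 3·5^4. Digit sequence: (1, 0, 2, 4, 3).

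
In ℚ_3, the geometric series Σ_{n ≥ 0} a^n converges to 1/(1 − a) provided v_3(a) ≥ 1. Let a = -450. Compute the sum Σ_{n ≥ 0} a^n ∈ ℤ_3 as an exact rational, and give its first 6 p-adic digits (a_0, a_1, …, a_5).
Σ a^n = 1/(1 − a) = 1/451;  first 6 digits = (1, 0, 1, 1, 1, 0)

v_3(a) = 2 ≥ 1, so the series converges in ℤ_3 to 1/(1 − a) = 1/(1 − (-450)) = 1/451. Expand this rational in ℤ_3: compute digits iteratively via d_i = x_i mod 3, x_{i+1} = (x_i − d_i)/3. The first 6 digits are (1, 0, 1, 1, 1, 0).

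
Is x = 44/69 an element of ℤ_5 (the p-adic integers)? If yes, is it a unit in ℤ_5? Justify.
x ∈ ℤ_5^× (unit); v_5(x) = 0

ℤ_5 = {x ∈ ℚ_5 : v_5(x) ≥ 0} and ℤ_5^× = {x ∈ ℤ_5 : v_5(x) = 0}. Here v_5(44/69) = v_5(num) − v_5(den) = 0; compare against these criteria.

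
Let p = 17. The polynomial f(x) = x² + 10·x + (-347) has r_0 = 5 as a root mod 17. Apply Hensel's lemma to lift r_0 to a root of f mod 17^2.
r_1 = 192 (mod 289)

Hensel: r_{i+1} = r_i − f(r_i)·(f′(r_i))^{-1} mod 17^{i+2}, f′(x) = 2x + 10. Iterate:
  r_0 = 5 (mod 17)
  r_1 = 192 (mod 289)
Final: r = 192 satisfies f(r) ≡ 0 mod 17^2.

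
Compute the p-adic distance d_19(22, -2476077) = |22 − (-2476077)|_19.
d_19(22, -2476077) = 1/2476099

Step 1 — x − y = 22 − (-2476077) = 2476099. Step 2 — v_19(2476099) = 5 (factor: 2476099 = (19^5 · 1); the sign does not affect v_p). Step 3 — |x − y|_19 = 19^{-5} = 1/2476099.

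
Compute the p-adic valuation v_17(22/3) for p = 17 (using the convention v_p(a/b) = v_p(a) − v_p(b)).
v_17(22/3) = 0

Factor powers of 17 from the numerator and denominator of the reduced fraction: 22 = 17^0 · 22 and 3 = 17^0 · 3. Apply v_p(a/b) = v_p(a) − v_p(b): v_17(22/3) = 0 − 0 = 0.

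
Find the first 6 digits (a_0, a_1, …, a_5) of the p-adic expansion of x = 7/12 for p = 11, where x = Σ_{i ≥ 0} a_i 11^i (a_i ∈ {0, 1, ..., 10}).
(a_0, …, a_5) = (7, 4, 6, 4, 6, 4)

v_11(7/12) = 0 (numerator and denominator both coprime to 11), so x ∈ ℤ_11^×. Compute digits iteratively via a_i = x_i mod 11, x_{i+1} = (x_i − a_i)/11, with x_0 = x:
  x_0 = 7/12;  a_0 = 7;  x_1 = (x_0 − 7)/11 = -7/12
  x_1 = -7/12;  a_1 = 4;  x_2 = (x_1 − 4)/11 = -5/12
  x_2 = -5/12;  a_2 = 6;  x_3 = (x_2 − 6)/11 = -7/12
  x_3 = -7/12;  a_3 = 4;  x_4 = (x_3 − 4)/11 = -5/12
  x_4 = -5/12;  a_4 = 6;  x_5 = (x_4 − 6)/11 = -7/12
  x_5 = -7/12;  a_5 = 4;  x_6 = (x_5 − 4)/11 = -5/12
Digits: (7, 4, 6, 4, 6, 4).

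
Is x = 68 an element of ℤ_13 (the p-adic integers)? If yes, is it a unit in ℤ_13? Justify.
x ∈ ℤ_13^× (unit); v_13(x) = 0

ℤ_13 = {x ∈ ℚ_13 : v_13(x) ≥ 0} and ℤ_13^× = {x ∈ ℤ_13 : v_13(x) = 0}. Here v_13(68) = v_13(num) − v_13(den) = 0; compare against these criteria.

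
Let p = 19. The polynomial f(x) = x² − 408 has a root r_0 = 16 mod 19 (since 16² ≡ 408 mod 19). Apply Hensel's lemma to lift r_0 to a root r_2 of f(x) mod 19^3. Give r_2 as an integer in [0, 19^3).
r_2 = 5526 (mod 6859)

Hensel's recurrence: r_{i+1} = r_i − f(r_i)·(f′(r_i))^{-1} mod 19^{i+2}, with f′(x) = 2x. Iterate:
  r_0 = 16 (mod 19)
  r_1 = 111 (mod 361)
  r_2 = 5526 (mod 6859)
Final: r_2 = 5526, and one checks f(r_2) ≡ 0 mod 19^3.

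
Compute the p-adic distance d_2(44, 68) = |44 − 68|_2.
d_2(44, 68) = 1/8

Step 1 — x − y = 44 − 68 = -24. Step 2 — v_2(-24) = 3 (factor: -24 = −(2^3 · 3); the sign does not affect v_p). Step 3 — |x − y|_2 = 2^{-3} = 1/8.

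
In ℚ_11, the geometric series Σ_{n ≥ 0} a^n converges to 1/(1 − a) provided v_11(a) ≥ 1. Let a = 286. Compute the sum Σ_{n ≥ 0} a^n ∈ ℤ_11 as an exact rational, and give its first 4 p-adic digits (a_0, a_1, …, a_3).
Σ a^n = 1/(1 − a) = -1/285;  first 4 digits = (1, 4, 7, 4)

v_11(a) = 1 ≥ 1, so the series converges in ℤ_11 to 1/(1 − a) = 1/(1 − 286) = -1/285. Expand this rational in ℤ_11: compute digits iteratively via d_i = x_i mod 11, x_{i+1} = (x_i − d_i)/11. The first 4 digits are (1, 4, 7, 4).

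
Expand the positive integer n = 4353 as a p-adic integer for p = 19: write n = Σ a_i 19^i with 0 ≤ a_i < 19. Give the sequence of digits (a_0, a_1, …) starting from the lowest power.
(a_0, a_1, …) = (2, 1, 12)

Repeated division by 19 gives the digits low-to-high: 4353 = 2 + 1·19^1 + 12·19^2. Digit sequence: (2, 1, 12).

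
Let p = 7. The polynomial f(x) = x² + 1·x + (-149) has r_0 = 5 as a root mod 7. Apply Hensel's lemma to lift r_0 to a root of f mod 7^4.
r_3 = 2350 (mod 2401)

Hensel: r_{i+1} = r_i − f(r_i)·(f′(r_i))^{-1} mod 7^{i+2}, f′(x) = 2x + 1. Iterate:
  r_0 = 5 (mod 7)
  r_1 = 47 (mod 49)
  r_2 = 292 (mod 343)
  r_3 = 2350 (mod 2401)
Final: r = 2350 satisfies f(r) ≡ 0 mod 7^4.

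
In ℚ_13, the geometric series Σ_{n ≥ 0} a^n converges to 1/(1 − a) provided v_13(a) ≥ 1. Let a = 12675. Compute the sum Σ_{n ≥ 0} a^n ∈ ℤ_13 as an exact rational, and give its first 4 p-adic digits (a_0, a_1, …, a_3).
Σ a^n = 1/(1 − a) = -1/12674;  first 4 digits = (1, 0, 10, 5)

v_13(a) = 2 ≥ 1, so the series converges in ℤ_13 to 1/(1 − a) = 1/(1 − 12675) = -1/12674. Expand this rational in ℤ_13: compute digits iteratively via d_i = x_i mod 13, x_{i+1} = (x_i − d_i)/13. The first 4 digits are (1, 0, 10, 5).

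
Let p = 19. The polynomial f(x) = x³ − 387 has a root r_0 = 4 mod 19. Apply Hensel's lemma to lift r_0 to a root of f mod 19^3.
r_2 = 6426 (mod 6859)

Hensel: r_{i+1} = r_i − f(r_i)/f′(r_i) mod 19^{i+2}, where f′(x) = 3x². Iterate:
  r_0 = 4 (mod 19)
  r_1 = 289 (mod 361)
  r_2 = 6426 (mod 6859)
Final: r = 6426 with f(r) ≡ 0 mod 19^3.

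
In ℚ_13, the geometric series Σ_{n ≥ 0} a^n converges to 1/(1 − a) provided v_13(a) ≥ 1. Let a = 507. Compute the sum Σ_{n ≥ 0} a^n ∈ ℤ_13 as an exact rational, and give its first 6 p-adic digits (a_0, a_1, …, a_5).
Σ a^n = 1/(1 − a) = -1/506;  first 6 digits = (1, 0, 3, 0, 9, 0)

v_13(a) = 2 ≥ 1, so the series converges in ℤ_13 to 1/(1 − a) = 1/(1 − 507) = -1/506. Expand this rational in ℤ_13: compute digits iteratively via d_i = x_i mod 13, x_{i+1} = (x_i − d_i)/13. The first 6 digits are (1, 0, 3, 0, 9, 0).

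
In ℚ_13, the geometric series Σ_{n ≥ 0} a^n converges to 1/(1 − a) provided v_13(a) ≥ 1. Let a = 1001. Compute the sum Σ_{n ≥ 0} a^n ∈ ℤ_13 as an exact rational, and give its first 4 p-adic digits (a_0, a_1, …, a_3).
Σ a^n = 1/(1 − a) = -1/1000;  first 4 digits = (1, 12, 6, 0)

v_13(a) = 1 ≥ 1, so the series converges in ℤ_13 to 1/(1 − a) = 1/(1 − 1001) = -1/1000. Expand this rational in ℤ_13: compute digits iteratively via d_i = x_i mod 13, x_{i+1} = (x_i − d_i)/13. The first 4 digits are (1, 12, 6, 0).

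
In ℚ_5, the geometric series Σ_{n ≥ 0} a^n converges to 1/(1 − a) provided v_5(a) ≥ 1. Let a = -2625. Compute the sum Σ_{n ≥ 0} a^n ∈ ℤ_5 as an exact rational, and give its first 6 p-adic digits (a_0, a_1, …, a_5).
Σ a^n = 1/(1 − a) = 1/2626;  first 6 digits = (1, 0, 0, 4, 0, 4)

v_5(a) = 3 ≥ 1, so the series converges in ℤ_5 to 1/(1 − a) = 1/(1 − (-2625)) = 1/2626. Expand this rational in ℤ_5: compute digits iteratively via d_i = x_i mod 5, x_{i+1} = (x_i − d_i)/5. The first 6 digits are (1, 0, 0, 4, 0, 4).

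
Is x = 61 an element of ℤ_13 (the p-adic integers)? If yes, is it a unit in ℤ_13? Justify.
x ∈ ℤ_13^× (unit); v_13(x) = 0

ℤ_13 = {x ∈ ℚ_13 : v_13(x) ≥ 0} and ℤ_13^× = {x ∈ ℤ_13 : v_13(x) = 0}. Here v_13(61) = v_13(num) − v_13(den) = 0; compare against these criteria.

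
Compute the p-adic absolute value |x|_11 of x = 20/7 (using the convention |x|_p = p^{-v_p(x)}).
|20/7|_11 = 1

Step 1 — compute v_11(x) by factoring powers of 11 out of the numerator and denominator: v_11(20/7) = 0. Step 2 — apply |x|_p = p^{-v_p(x)} = 11^{0} = 1.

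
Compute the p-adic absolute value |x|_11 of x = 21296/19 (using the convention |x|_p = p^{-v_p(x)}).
|21296/19|_11 = 1/1331

Step 1 — compute v_11(x) by factoring powers of 11 out of the numerator and denominator: v_11(21296/19) = 3. Step 2 — apply |x|_p = p^{-v_p(x)} = 11^{-3} = 1/1331.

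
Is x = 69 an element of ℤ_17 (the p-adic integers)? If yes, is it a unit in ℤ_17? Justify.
x ∈ ℤ_17^× (unit); v_17(x) = 0

ℤ_17 = {x ∈ ℚ_17 : v_17(x) ≥ 0} and ℤ_17^× = {x ∈ ℤ_17 : v_17(x) = 0}. Here v_17(69) = v_17(num) − v_17(den) = 0; compare against these criteria.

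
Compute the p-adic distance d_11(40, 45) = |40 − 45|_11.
d_11(40, 45) = 1

Step 1 — x − y = 40 − 45 = -5. Step 2 — v_11(-5) = 0 (factor: -5 = −(11^0 · 5); the sign does not affect v_p). Step 3 — |x − y|_11 = 11^{0} = 1.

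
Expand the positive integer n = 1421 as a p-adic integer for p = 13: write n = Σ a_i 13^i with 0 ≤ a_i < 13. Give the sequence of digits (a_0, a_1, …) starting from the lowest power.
(a_0, a_1, …) = (4, 5, 8)

Repeated division by 13 gives the digits low-to-high: 1421 = 4 + 5·13^1 + 8·13^2. Digit sequence: (4, 5, 8).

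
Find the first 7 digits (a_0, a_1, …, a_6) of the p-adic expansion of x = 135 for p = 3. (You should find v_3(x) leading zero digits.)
(a_0, …, a_6) = (0, 0, 0, 2, 1, 0, 0)

v_3(135) = 3, so a_0 = ... = a_2 = 0. Factor out: x = 3^3 · u with u = 5 a unit in ℤ_3. Expand u iteratively via a_{v+i} = u_i mod 3, u_{i+1} = (u_i − a_{v+i})/3:
  u_0 = 5;  a_3 = 2;  u_1 = (u_0 − 2)/3 = 1
  u_1 = 1;  a_4 = 1;  u_2 = (u_1 − 1)/3 = 0
  u_2 = 0;  a_5 = 0;  u_3 = (u_2 − 0)/3 = 0
  u_3 = 0;  a_6 = 0;  u_4 = (u_3 − 0)/3 = 0
Digits: (0, 0, 0, 2, 1, 0, 0).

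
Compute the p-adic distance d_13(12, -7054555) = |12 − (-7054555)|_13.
d_13(12, -7054555) = 1/371293

Step 1 — x − y = 12 − (-7054555) = 7054567. Step 2 — v_13(7054567) = 5 (factor: 7054567 = (13^5 · 19); the sign does not affect v_p). Step 3 — |x − y|_13 = 13^{-5} = 1/371293.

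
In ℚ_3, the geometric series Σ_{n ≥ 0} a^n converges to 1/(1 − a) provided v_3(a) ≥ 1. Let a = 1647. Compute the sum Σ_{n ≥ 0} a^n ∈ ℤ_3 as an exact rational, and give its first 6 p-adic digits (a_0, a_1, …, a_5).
Σ a^n = 1/(1 − a) = -1/1646;  first 6 digits = (1, 0, 0, 1, 2, 0)

v_3(a) = 3 ≥ 1, so the series converges in ℤ_3 to 1/(1 − a) = 1/(1 − 1647) = -1/1646. Expand this rational in ℤ_3: compute digits iteratively via d_i = x_i mod 3, x_{i+1} = (x_i − d_i)/3. The first 6 digits are (1, 0, 0, 1, 2, 0).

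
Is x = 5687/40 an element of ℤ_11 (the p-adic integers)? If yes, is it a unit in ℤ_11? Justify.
x ∈ ℤ_11 but not a unit; v_11(x) = 2 > 0

ℤ_11 = {x ∈ ℚ_11 : v_11(x) ≥ 0} and ℤ_11^× = {x ∈ ℤ_11 : v_11(x) = 0}. Here v_11(5687/40) = v_11(num) − v_11(den) = 2; compare against these criteria.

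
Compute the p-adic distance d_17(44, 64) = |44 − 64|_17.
d_17(44, 64) = 1

Step 1 — x − y = 44 − 64 = -20. Step 2 — v_17(-20) = 0 (factor: -20 = −(17^0 · 20); the sign does not affect v_p). Step 3 — |x − y|_17 = 17^{0} = 1.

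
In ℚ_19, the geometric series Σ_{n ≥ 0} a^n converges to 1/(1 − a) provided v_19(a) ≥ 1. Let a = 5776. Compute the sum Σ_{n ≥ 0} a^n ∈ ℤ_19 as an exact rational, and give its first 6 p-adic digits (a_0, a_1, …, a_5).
Σ a^n = 1/(1 − a) = -1/5775;  first 6 digits = (1, 0, 16, 0, 9, 13)

v_19(a) = 2 ≥ 1, so the series converges in ℤ_19 to 1/(1 − a) = 1/(1 − 5776) = -1/5775. Expand this rational in ℤ_19: compute digits iteratively via d_i = x_i mod 19, x_{i+1} = (x_i − d_i)/19. The first 6 digits are (1, 0, 16, 0, 9, 13).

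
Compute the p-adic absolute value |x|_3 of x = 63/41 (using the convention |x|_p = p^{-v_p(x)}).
|63/41|_3 = 1/9

Step 1 — compute v_3(x) by factoring powers of 3 out of the numerator and denominator: v_3(63/41) = 2. Step 2 — apply |x|_p = p^{-v_p(x)} = 3^{-2} = 1/9.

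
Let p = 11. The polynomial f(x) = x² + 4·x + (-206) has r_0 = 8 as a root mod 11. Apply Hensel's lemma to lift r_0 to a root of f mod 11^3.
r_2 = 195 (mod 1331)

Hensel: r_{i+1} = r_i − f(r_i)·(f′(r_i))^{-1} mod 11^{i+2}, f′(x) = 2x + 4. Iterate:
  r_0 = 8 (mod 11)
  r_1 = 74 (mod 121)
  r_2 = 195 (mod 1331)
Final: r = 195 satisfies f(r) ≡ 0 mod 11^3.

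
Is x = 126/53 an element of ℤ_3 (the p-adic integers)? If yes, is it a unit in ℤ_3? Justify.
x ∈ ℤ_3 but not a unit; v_3(x) = 2 > 0

ℤ_3 = {x ∈ ℚ_3 : v_3(x) ≥ 0} and ℤ_3^× = {x ∈ ℤ_3 : v_3(x) = 0}. Here v_3(126/53) = v_3(num) − v_3(den) = 2; compare against these criteria.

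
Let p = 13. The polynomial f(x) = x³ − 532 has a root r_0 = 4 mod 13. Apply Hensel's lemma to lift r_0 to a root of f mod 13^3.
r_2 = 2084 (mod 2197)

Hensel: r_{i+1} = r_i − f(r_i)/f′(r_i) mod 13^{i+2}, where f′(x) = 3x². Iterate:
  r_0 = 4 (mod 13)
  r_1 = 56 (mod 169)
  r_2 = 2084 (mod 2197)
Final: r = 2084 with f(r) ≡ 0 mod 13^3.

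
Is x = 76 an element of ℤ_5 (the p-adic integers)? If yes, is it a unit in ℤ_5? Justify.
x ∈ ℤ_5^× (unit); v_5(x) = 0

ℤ_5 = {x ∈ ℚ_5 : v_5(x) ≥ 0} and ℤ_5^× = {x ∈ ℤ_5 : v_5(x) = 0}. Here v_5(76) = v_5(num) − v_5(den) = 0; compare against these criteria.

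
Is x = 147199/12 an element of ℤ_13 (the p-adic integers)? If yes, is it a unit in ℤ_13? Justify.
x ∈ ℤ_13 but not a unit; v_13(x) = 3 > 0

ℤ_13 = {x ∈ ℚ_13 : v_13(x) ≥ 0} and ℤ_13^× = {x ∈ ℤ_13 : v_13(x) = 0}. Here v_13(147199/12) = v_13(num) − v_13(den) = 3; compare against these criteria.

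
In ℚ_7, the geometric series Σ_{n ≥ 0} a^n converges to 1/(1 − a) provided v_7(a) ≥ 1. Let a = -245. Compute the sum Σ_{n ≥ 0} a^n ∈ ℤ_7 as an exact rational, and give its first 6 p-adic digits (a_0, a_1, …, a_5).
Σ a^n = 1/(1 − a) = 1/246;  first 6 digits = (1, 0, 2, 6, 3, 3)

v_7(a) = 2 ≥ 1, so the series converges in ℤ_7 to 1/(1 − a) = 1/(1 − (-245)) = 1/246. Expand this rational in ℤ_7: compute digits iteratively via d_i = x_i mod 7, x_{i+1} = (x_i − d_i)/7. The first 6 digits are (1, 0, 2, 6, 3, 3).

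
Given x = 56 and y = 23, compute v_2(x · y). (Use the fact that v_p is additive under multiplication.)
v_2(1288) = 3

v_p(x) = 3 (factor: 56 = 2^3 · 7); v_p(y) = 0 (factor: 23 = 2^0 · 23). Additivity: v_p(xy) = v_p(x) + v_p(y) = 3 + 0 = 3. (Direct check: xy = 1288 = 2^3 · (161).)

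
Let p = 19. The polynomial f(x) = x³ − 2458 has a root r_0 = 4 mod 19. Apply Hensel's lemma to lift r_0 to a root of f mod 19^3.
r_2 = 5514 (mod 6859)

Hensel: r_{i+1} = r_i − f(r_i)/f′(r_i) mod 19^{i+2}, where f′(x) = 3x². Iterate:
  r_0 = 4 (mod 19)
  r_1 = 99 (mod 361)
  r_2 = 5514 (mod 6859)
Final: r = 5514 with f(r) ≡ 0 mod 19^3.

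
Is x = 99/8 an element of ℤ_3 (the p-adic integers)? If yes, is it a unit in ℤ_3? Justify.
x ∈ ℤ_3 but not a unit; v_3(x) = 2 > 0

ℤ_3 = {x ∈ ℚ_3 : v_3(x) ≥ 0} and ℤ_3^× = {x ∈ ℤ_3 : v_3(x) = 0}. Here v_3(99/8) = v_3(num) − v_3(den) = 2; compare against these criteria.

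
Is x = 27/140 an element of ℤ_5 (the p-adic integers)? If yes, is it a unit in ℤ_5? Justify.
x ∉ ℤ_5 (v_5(x) = -1 < 0)

ℤ_5 = {x ∈ ℚ_5 : v_5(x) ≥ 0} and ℤ_5^× = {x ∈ ℤ_5 : v_5(x) = 0}. Here v_5(27/140) = v_5(num) − v_5(den) = -1; compare against these criteria.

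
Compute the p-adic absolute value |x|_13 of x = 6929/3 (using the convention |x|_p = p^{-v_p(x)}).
|6929/3|_13 = 1/169

Step 1 — compute v_13(x) by factoring powers of 13 out of the numerator and denominator: v_13(6929/3) = 2. Step 2 — apply |x|_p = p^{-v_p(x)} = 13^{-2} = 1/169.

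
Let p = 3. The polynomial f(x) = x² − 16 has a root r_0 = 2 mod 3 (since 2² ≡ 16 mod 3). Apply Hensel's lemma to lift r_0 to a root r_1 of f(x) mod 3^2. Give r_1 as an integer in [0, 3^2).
r_1 = 5 (mod 9)

Hensel's recurrence: r_{i+1} = r_i − f(r_i)·(f′(r_i))^{-1} mod 3^{i+2}, with f′(x) = 2x. Iterate:
  r_0 = 2 (mod 3)
  r_1 = 5 (mod 9)
Final: r_1 = 5, and one checks f(r_1) ≡ 0 mod 3^2.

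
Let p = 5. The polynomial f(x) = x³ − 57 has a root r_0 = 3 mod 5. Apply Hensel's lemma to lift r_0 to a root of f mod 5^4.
r_3 = 68 (mod 625)

Hensel: r_{i+1} = r_i − f(r_i)/f′(r_i) mod 5^{i+2}, where f′(x) = 3x². Iterate:
  r_0 = 3 (mod 5)
  r_1 = 18 (mod 25)
  r_2 = 68 (mod 125)
  r_3 = 68 (mod 625)
Final: r = 68 with f(r) ≡ 0 mod 5^4.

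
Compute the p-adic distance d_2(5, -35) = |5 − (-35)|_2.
d_2(5, -35) = 1/8

Step 1 — x − y = 5 − (-35) = 40. Step 2 — v_2(40) = 3 (factor: 40 = (2^3 · 5); the sign does not affect v_p). Step 3 — |x − y|_2 = 2^{-3} = 1/8.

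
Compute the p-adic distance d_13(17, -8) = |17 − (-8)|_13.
d_13(17, -8) = 1

Step 1 — x − y = 17 − (-8) = 25. Step 2 — v_13(25) = 0 (factor: 25 = (13^0 · 25); the sign does not affect v_p). Step 3 — |x − y|_13 = 13^{0} = 1.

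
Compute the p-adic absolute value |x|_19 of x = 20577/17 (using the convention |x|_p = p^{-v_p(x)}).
|20577/17|_19 = 1/6859

Step 1 — compute v_19(x) by factoring powers of 19 out of the numerator and denominator: v_19(20577/17) = 3. Step 2 — apply |x|_p = p^{-v_p(x)} = 19^{-3} = 1/6859.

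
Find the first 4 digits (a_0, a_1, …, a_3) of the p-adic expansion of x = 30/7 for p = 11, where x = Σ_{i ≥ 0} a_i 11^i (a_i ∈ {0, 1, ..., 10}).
(a_0, …, a_3) = (9, 9, 7, 4)

v_11(30/7) = 0 (numerator and denominator both coprime to 11), so x ∈ ℤ_11^×. Compute digits iteratively via a_i = x_i mod 11, x_{i+1} = (x_i − a_i)/11, with x_0 = x:
  x_0 = 30/7;  a_0 = 9;  x_1 = (x_0 − 9)/11 = -3/7
  x_1 = -3/7;  a_1 = 9;  x_2 = (x_1 − 9)/11 = -6/7
  x_2 = -6/7;  a_2 = 7;  x_3 = (x_2 − 7)/11 = -5/7
  x_3 = -5/7;  a_3 = 4;  x_4 = (x_3 − 4)/11 = -3/7
Digits: (9, 9, 7, 4).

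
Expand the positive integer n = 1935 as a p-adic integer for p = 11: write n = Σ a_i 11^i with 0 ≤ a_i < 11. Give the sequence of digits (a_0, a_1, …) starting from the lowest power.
(a_0, a_1, …) = (10, 10, 4, 1)

Repeated division by 11 gives the digits low-to-high: 1935 = 10 + 10·11^1 + 4·11^2 + 1·11^3. Digit sequence: (10, 10, 4, 1).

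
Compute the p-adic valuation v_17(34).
v_17(34) = 1

v_17(n) is the largest exponent k such that 17^k divides n. Factor out: 34 = 17^1 · 2. (Sign doesn't affect v_p.) So v_17(34) = 1.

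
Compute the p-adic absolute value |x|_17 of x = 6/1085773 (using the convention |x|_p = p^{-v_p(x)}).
|6/1085773|_17 = 83521

Step 1 — compute v_17(x) by factoring powers of 17 out of the numerator and denominator: v_17(6/1085773) = -4. Step 2 — apply |x|_p = p^{-v_p(x)} = 17^{4} = 83521.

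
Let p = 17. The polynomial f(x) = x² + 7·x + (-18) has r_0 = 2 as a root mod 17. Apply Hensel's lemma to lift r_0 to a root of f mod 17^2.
r_1 = 2 (mod 289)

Hensel: r_{i+1} = r_i − f(r_i)·(f′(r_i))^{-1} mod 17^{i+2}, f′(x) = 2x + 7. Iterate:
  r_0 = 2 (mod 17)
  r_1 = 2 (mod 289)
Final: r = 2 satisfies f(r) ≡ 0 mod 17^2.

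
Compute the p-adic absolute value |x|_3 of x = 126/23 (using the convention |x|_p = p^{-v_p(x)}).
|126/23|_3 = 1/9

Step 1 — compute v_3(x) by factoring powers of 3 out of the numerator and denominator: v_3(126/23) = 2. Step 2 — apply |x|_p = p^{-v_p(x)} = 3^{-2} = 1/9.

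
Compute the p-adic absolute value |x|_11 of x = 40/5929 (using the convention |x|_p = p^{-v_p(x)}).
|40/5929|_11 = 121

Step 1 — compute v_11(x) by factoring powers of 11 out of the numerator and denominator: v_11(40/5929) = -2. Step 2 — apply |x|_p = p^{-v_p(x)} = 11^{2} = 121.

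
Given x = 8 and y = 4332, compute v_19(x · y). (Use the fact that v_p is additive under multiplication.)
v_19(34656) = 2

v_p(x) = 0 (factor: 8 = 19^0 · 8); v_p(y) = 2 (factor: 4332 = 19^2 · 12). Additivity: v_p(xy) = v_p(x) + v_p(y) = 0 + 2 = 2. (Direct check: xy = 34656 = 19^2 · (96).)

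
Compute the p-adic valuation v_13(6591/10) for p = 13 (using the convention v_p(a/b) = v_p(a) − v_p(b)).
v_13(6591/10) = 3

Factor powers of 13 from the numerator and denominator of the reduced fraction: 6591 = 13^3 · 3 and 10 = 13^0 · 10. Apply v_p(a/b) = v_p(a) − v_p(b): v_13(6591/10) = 3 − 0 = 3.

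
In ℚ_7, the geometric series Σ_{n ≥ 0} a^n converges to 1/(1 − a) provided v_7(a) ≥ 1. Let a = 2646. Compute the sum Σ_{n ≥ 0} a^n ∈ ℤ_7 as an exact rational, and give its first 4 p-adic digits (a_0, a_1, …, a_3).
Σ a^n = 1/(1 − a) = -1/2645;  first 4 digits = (1, 0, 5, 0)

v_7(a) = 2 ≥ 1, so the series converges in ℤ_7 to 1/(1 − a) = 1/(1 − 2646) = -1/2645. Expand this rational in ℤ_7: compute digits iteratively via d_i = x_i mod 7, x_{i+1} = (x_i − d_i)/7. The first 4 digits are (1, 0, 5, 0).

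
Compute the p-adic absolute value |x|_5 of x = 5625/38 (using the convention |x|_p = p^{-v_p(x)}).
|5625/38|_5 = 1/625

Step 1 — compute v_5(x) by factoring powers of 5 out of the numerator and denominator: v_5(5625/38) = 4. Step 2 — apply |x|_p = p^{-v_p(x)} = 5^{-4} = 1/625.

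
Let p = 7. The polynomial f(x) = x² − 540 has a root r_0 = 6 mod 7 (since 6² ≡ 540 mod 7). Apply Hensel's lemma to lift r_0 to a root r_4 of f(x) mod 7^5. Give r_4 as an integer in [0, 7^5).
r_4 = 12935 (mod 16807)

Hensel's recurrence: r_{i+1} = r_i − f(r_i)·(f′(r_i))^{-1} mod 7^{i+2}, with f′(x) = 2x. Iterate:
  r_0 = 6 (mod 7)
  r_1 = 48 (mod 49)
  r_2 = 244 (mod 343)
  r_3 = 930 (mod 2401)
  r_4 = 12935 (mod 16807)
Final: r_4 = 12935, and one checks f(r_4) ≡ 0 mod 7^5.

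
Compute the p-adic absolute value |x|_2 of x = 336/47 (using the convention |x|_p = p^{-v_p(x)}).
|336/47|_2 = 1/16

Step 1 — compute v_2(x) by factoring powers of 2 out of the numerator and denominator: v_2(336/47) = 4. Step 2 — apply |x|_p = p^{-v_p(x)} = 2^{-4} = 1/16.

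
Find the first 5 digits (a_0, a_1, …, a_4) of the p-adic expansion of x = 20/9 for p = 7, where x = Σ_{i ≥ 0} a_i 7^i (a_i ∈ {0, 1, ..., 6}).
(a_0, …, a_4) = (3, 3, 5, 0, 3)

v_7(20/9) = 0 (numerator and denominator both coprime to 7), so x ∈ ℤ_7^×. Compute digits iteratively via a_i = x_i mod 7, x_{i+1} = (x_i − a_i)/7, with x_0 = x:
  x_0 = 20/9;  a_0 = 3;  x_1 = (x_0 − 3)/7 = -1/9
  x_1 = -1/9;  a_1 = 3;  x_2 = (x_1 − 3)/7 = -4/9
  x_2 = -4/9;  a_2 = 5;  x_3 = (x_2 − 5)/7 = -7/9
  x_3 = -7/9;  a_3 = 0;  x_4 = (x_3 − 0)/7 = -1/9
  x_4 = -1/9;  a_4 = 3;  x_5 = (x_4 − 3)/7 = -4/9
Digits: (3, 3, 5, 0, 3).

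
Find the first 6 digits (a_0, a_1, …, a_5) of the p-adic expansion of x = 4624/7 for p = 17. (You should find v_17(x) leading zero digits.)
(a_0, …, a_5) = (0, 0, 12, 14, 4, 7)

v_17(4624/7) = 2, so a_0 = ... = a_1 = 0. Factor out: x = 17^2 · u with u = 16/7 a unit in ℤ_17. Expand u iteratively via a_{v+i} = u_i mod 17, u_{i+1} = (u_i − a_{v+i})/17:
  u_0 = 16/7;  a_2 = 12;  u_1 = (u_0 − 12)/17 = -4/7
  u_1 = -4/7;  a_3 = 14;  u_2 = (u_1 − 14)/17 = -6/7
  u_2 = -6/7;  a_4 = 4;  u_3 = (u_2 − 4)/17 = -2/7
  u_3 = -2/7;  a_5 = 7;  u_4 = (u_3 − 7)/17 = -3/7
Digits: (0, 0, 12, 14, 4, 7).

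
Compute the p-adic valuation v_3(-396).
v_3(-396) = 2

v_3(n) is the largest exponent k such that 3^k divides n. Factor out: -396 = -3^2 · 44. (Sign doesn't affect v_p.) So v_3(-396) = 2.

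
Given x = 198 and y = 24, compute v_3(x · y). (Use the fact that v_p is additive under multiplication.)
v_3(4752) = 3

v_p(x) = 2 (factor: 198 = 3^2 · 22); v_p(y) = 1 (factor: 24 = 3^1 · 8). Additivity: v_p(xy) = v_p(x) + v_p(y) = 2 + 1 = 3. (Direct check: xy = 4752 = 3^3 · (176).)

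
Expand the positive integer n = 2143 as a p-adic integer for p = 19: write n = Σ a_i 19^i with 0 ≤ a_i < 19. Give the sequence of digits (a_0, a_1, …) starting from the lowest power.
(a_0, a_1, …) = (15, 17, 5)

Repeated division by 19 gives the digits low-to-high: 2143 = 15 + 17·19^1 + 5·19^2. Digit sequence: (15, 17, 5).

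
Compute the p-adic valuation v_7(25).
v_7(25) = 0

v_7(n) is the largest exponent k such that 7^k divides n. Factor out: 25 = 7^0 · 25. (Sign doesn't affect v_p.) So v_7(25) = 0.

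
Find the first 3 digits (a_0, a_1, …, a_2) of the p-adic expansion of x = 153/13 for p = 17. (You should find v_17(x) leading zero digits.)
(a_0, …, a_2) = (0, 2, 13)

v_17(153/13) = 1, so a_0 = ... = a_0 = 0. Factor out: x = 17^1 · u with u = 9/13 a unit in ℤ_17. Expand u iteratively via a_{v+i} = u_i mod 17, u_{i+1} = (u_i − a_{v+i})/17:
  u_0 = 9/13;  a_1 = 2;  u_1 = (u_0 − 2)/17 = -1/13
  u_1 = -1/13;  a_2 = 13;  u_2 = (u_1 − 13)/17 = -10/13
Digits: (0, 2, 13).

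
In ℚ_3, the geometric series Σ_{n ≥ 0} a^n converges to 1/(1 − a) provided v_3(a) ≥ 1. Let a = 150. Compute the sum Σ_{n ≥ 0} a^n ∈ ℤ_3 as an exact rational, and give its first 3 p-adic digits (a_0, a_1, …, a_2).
Σ a^n = 1/(1 − a) = -1/149;  first 3 digits = (1, 2, 2)

v_3(a) = 1 ≥ 1, so the series converges in ℤ_3 to 1/(1 − a) = 1/(1 − 150) = -1/149. Expand this rational in ℤ_3: compute digits iteratively via d_i = x_i mod 3, x_{i+1} = (x_i − d_i)/3. The first 3 digits are (1, 2, 2).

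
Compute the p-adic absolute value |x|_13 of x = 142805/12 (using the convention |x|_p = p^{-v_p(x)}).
|142805/12|_13 = 1/28561

Step 1 — compute v_13(x) by factoring powers of 13 out of the numerator and denominator: v_13(142805/12) = 4. Step 2 — apply |x|_p = p^{-v_p(x)} = 13^{-4} = 1/28561.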